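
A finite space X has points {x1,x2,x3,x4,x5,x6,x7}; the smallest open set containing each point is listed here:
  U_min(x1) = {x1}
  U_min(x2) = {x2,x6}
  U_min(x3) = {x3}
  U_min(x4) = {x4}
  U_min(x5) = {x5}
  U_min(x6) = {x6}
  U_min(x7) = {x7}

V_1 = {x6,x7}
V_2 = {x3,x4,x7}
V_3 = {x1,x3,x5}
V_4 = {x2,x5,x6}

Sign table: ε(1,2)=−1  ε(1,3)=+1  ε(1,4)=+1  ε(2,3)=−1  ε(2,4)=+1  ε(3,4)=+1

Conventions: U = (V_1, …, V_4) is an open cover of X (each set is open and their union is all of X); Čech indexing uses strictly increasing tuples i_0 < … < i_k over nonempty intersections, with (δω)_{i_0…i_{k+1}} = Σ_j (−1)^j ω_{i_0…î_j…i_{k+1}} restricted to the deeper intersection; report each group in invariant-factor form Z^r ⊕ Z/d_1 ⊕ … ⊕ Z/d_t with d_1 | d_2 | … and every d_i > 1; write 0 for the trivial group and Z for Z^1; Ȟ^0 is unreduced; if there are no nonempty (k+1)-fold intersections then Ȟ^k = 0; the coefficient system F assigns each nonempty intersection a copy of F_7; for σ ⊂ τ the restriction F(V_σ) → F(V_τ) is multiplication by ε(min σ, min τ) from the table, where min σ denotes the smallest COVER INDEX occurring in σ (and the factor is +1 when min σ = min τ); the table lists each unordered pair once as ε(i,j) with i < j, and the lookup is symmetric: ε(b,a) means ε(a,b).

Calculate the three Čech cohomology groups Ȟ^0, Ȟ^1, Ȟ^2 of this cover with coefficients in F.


nonempty overlaps:
  V12={x7} V14={x6} V23={x3} V34={x5}
C dims 4,4; δ0: rk_F7 3
degree 0: 4−3−0 = 1 → Ȟ^0 ≅ Z/7
degree 1: 4−0−3 = 1 → Ȟ^1 ≅ Z/7
degree 2: 0−0−0 = 0 → Ȟ^2 ≅ 0

Ȟ^0 ≅ Z/7, Ȟ^1 ≅ Z/7 and Ȟ^2 ≅ 0


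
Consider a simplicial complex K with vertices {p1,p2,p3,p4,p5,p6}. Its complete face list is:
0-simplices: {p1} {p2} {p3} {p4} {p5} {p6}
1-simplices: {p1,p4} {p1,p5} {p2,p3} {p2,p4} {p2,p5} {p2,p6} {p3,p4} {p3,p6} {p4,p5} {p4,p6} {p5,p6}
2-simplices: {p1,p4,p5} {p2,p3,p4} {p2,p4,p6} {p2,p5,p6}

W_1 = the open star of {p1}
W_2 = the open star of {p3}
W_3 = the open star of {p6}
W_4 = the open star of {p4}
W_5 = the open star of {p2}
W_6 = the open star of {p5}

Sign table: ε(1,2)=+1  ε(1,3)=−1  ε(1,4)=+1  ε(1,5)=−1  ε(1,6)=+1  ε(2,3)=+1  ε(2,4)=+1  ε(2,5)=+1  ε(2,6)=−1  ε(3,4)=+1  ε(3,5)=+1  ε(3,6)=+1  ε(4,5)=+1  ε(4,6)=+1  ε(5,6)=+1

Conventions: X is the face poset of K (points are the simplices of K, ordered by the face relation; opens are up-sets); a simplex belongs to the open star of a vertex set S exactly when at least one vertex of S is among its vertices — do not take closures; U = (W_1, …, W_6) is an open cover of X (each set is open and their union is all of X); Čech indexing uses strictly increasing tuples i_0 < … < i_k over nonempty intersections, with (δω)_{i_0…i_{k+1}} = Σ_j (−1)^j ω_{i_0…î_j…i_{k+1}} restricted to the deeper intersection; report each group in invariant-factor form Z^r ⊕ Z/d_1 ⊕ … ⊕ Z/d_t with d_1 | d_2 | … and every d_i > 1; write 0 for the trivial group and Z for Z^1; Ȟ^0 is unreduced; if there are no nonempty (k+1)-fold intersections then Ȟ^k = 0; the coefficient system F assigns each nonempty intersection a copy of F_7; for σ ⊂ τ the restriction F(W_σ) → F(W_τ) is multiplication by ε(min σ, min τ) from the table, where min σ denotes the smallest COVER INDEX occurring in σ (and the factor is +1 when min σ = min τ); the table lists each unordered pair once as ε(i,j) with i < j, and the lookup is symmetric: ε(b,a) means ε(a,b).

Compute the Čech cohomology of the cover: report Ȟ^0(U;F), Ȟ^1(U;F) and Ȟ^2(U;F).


nerve of the cover:
  W1={{p1},{p1,p4},{p1,p5},{p1,p4,p5}} W2={{p3},{p2,p3},{p3,p4},{p3,p6},{p2,p3,p4}} W3={{p6},{p2,p6},{p3,p6},{p4,p6},{p5,p6},{p2,p4,p6},{p2,p5,p6}} W4={{p4},{p1,p4},{p2,p4},{p3,p4},{p4,p5},{p4,p6},{p1,p4,p5},{p2,p3,p4},{p2,p4,p6}} W5={{p2},{p2,p3},{p2,p4},{p2,p5},{p2,p6},{p2,p3,p4},{p2,p4,p6},{p2,p5,p6}} W6={{p5},{p1,p5},{p2,p5},{p4,p5},{p5,p6},{p1,p4,p5},{p2,p5,p6}}
  W14={{p1,p4},{p1,p4,p5}} W16={{p1,p5},{p1,p4,p5}} W23={{p3,p6}} W24={{p3,p4},{p2,p3,p4}} W25={{p2,p3},{p2,p3,p4}} W34={{p4,p6},{p2,p4,p6}} W35={{p2,p6},{p2,p4,p6},{p2,p5,p6}} W36={{p5,p6},{p2,p5,p6}} W45={{p2,p4},{p2,p3,p4},{p2,p4,p6}} W46={{p4,p5},{p1,p4,p5}} W56={{p2,p5},{p2,p5,p6}}
  W146={{p1,p4,p5}} W245={{p2,p3,p4}} W345={{p2,p4,p6}} W356={{p2,p5,p6}}
C dims 6,11,4; δ0: rk_F7 5; δ1: rk_F7 4
Ȟ^0 = (6 − 5) − 0 = 1, so Ȟ^0 ≅ Z/7
Ȟ^1 = (11 − 4) − 5 = 2, so Ȟ^1 ≅ Z/7 ⊕ Z/7
Ȟ^2 = (4 − 0) − 4 = 0, so Ȟ^2 ≅ 0

Ȟ^0 ≅ Z/7; Ȟ^1 ≅ Z/7 ⊕ Z/7; Ȟ^2 ≅ 0


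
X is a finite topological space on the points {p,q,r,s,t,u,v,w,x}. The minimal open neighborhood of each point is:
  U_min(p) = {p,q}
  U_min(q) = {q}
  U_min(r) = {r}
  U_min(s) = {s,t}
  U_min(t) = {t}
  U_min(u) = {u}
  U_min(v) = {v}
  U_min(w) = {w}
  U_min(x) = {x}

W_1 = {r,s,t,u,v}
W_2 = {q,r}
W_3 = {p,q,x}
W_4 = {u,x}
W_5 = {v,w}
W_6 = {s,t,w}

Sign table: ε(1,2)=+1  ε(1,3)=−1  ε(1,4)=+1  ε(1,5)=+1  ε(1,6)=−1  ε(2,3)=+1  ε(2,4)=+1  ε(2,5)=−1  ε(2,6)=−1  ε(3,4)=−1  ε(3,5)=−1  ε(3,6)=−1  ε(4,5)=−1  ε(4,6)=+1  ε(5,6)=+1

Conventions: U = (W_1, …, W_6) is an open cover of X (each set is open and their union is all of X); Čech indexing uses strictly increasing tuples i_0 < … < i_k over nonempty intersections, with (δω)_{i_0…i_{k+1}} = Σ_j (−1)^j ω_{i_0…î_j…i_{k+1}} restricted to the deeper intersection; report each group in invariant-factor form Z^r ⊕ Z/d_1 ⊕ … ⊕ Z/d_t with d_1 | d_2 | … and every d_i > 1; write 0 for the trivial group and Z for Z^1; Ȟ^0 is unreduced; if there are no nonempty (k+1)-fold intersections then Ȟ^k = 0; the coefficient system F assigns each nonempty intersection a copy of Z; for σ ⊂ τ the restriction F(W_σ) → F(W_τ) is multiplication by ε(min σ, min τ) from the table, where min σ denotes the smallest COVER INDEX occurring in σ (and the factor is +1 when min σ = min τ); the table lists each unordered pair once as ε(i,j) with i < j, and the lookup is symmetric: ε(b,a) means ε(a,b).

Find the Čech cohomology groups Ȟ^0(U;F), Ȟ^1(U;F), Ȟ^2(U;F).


intersection data:
  W12={r} W14={u} W15={v} W16={s,t} W23={q} W34={x} W56={w}
C dims 6,7; δ0: rk 6, SNF 1^5·2
Ȟ^0 = (6 − 6) − 0 = 0, so Ȟ^0 ≅ 0
Ȟ^1 = (7 − 0) − 6 = 1 plus torsion [2], so Ȟ^1 ≅ Z ⊕ Z/2
Ȟ^2 = (0 − 0) − 0 = 0, so Ȟ^2 ≅ 0

Ȟ^0 = 0, Ȟ^1 = Z ⊕ Z/2 and Ȟ^2 = 0


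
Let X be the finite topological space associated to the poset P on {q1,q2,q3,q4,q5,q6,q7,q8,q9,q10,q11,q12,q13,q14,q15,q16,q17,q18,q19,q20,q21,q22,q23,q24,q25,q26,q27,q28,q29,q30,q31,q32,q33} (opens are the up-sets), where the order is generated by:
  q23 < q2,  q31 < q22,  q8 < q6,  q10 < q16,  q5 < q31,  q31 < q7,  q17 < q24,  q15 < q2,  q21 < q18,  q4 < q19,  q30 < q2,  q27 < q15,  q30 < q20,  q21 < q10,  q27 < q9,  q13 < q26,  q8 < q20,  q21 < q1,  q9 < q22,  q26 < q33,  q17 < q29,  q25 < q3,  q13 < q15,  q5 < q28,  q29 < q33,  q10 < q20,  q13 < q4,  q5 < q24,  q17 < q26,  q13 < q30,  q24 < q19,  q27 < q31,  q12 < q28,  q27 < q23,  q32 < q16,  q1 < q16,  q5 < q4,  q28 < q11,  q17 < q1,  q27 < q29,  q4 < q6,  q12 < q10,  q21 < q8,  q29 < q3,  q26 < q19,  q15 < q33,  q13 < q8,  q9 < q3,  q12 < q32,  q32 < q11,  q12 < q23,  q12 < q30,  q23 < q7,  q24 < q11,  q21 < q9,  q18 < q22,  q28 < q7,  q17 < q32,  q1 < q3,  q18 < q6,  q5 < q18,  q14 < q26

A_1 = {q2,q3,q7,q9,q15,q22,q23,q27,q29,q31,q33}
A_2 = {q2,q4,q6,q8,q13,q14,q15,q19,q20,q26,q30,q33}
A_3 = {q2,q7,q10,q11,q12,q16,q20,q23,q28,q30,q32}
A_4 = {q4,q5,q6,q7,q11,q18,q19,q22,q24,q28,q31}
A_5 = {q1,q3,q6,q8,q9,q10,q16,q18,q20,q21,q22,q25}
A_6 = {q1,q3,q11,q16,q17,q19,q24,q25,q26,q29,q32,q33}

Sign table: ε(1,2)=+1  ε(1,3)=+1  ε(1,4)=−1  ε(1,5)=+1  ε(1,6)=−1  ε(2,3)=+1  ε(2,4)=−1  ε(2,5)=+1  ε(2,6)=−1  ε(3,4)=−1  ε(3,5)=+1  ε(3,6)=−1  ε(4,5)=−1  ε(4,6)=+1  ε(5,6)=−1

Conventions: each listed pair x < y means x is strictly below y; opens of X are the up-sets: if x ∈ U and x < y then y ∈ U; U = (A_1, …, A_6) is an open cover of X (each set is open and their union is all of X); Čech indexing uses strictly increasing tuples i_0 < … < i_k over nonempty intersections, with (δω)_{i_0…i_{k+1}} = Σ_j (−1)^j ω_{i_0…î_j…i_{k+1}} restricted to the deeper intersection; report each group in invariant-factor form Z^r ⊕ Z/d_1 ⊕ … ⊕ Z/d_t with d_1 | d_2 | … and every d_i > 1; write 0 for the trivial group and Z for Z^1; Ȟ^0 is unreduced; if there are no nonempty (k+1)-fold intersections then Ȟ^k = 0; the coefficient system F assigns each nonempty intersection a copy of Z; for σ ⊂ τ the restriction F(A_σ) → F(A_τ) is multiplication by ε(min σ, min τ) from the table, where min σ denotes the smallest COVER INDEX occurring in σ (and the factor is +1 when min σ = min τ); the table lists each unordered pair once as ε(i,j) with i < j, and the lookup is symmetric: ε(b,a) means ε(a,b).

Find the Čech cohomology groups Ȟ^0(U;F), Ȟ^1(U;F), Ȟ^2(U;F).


Ȟ^0 = Z, Ȟ^1 = 0, Ȟ^2 = Z/2

nerve of the cover:
  A12={q2,q15,q33} A13={q2,q7,q23} A14={q7,q22,q31} A15={q3,q9,q22} A16={q3,q29,q33} A23={q2,q20,q30} A24={q4,q6,q19} A25={q6,q8,q20} A26={q19,q26,q33} A34={q7,q11,q28} A35={q10,q16,q20} A36={q11,q16,q32} A45={q6,q18,q22} A46={q11,q19,q24} A56={q1,q3,q16,q25}
  A123={q2} A126={q33} A134={q7} A145={q22} A156={q3} A235={q20} A245={q6} A246={q19} A346={q11} A356={q16}
C dims 6,15,10; δ0: rk 5, SNF 1^5; δ1: rk 10, SNF 1^9·2
Ȟ^0 = (6 − 5) − 0 = 1, so Ȟ^0 ≅ Z
Ȟ^1 = (15 − 10) − 5 = 0, so Ȟ^1 ≅ 0
Ȟ^2 = (10 − 0) − 10 = 0 plus torsion [2], so Ȟ^2 ≅ Z/2


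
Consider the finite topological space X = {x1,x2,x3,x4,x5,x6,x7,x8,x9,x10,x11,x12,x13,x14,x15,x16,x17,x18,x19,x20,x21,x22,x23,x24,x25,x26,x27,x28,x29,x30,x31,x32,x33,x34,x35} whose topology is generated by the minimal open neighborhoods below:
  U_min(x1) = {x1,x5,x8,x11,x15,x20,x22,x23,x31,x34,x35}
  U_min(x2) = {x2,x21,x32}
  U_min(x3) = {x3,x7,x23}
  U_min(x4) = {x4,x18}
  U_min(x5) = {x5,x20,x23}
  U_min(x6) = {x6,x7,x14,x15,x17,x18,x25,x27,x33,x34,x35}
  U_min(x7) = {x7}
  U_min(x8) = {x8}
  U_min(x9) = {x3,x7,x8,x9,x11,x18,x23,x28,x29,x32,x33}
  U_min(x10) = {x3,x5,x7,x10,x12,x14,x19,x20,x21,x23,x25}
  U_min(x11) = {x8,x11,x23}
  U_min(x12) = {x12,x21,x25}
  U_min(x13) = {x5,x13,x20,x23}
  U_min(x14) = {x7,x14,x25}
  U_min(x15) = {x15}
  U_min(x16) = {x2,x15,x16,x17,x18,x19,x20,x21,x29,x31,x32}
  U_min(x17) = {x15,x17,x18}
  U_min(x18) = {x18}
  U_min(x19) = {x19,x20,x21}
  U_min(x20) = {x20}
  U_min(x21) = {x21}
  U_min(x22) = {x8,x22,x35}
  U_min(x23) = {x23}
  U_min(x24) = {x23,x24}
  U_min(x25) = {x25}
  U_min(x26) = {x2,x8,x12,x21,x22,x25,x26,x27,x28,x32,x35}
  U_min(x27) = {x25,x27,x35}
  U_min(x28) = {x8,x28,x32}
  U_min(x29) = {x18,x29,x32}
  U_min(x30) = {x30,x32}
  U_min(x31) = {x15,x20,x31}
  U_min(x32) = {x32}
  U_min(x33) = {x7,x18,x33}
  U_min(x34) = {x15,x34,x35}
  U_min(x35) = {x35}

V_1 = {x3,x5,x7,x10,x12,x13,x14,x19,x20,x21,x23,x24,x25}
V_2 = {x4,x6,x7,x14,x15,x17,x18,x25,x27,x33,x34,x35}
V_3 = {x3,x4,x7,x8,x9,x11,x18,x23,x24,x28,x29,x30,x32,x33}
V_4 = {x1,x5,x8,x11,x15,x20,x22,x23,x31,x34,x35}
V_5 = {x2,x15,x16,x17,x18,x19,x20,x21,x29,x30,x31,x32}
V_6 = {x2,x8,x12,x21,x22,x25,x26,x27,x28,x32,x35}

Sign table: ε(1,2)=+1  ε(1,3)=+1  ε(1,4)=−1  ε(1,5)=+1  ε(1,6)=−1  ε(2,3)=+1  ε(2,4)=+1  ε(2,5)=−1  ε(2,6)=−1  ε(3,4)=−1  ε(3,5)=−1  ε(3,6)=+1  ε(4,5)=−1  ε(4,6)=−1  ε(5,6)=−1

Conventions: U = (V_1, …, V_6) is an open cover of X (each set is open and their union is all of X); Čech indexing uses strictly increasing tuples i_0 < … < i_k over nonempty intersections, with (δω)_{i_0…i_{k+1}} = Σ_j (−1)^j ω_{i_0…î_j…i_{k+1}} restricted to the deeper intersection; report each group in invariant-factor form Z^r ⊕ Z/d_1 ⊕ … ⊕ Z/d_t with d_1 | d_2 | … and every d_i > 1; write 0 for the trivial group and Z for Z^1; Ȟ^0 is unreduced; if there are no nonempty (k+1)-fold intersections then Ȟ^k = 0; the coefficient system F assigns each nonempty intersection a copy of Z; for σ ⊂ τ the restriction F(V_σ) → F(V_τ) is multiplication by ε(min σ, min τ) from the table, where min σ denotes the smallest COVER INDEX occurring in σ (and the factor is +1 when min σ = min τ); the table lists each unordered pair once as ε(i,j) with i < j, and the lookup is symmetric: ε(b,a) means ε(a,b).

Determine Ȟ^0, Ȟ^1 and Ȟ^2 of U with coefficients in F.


Ȟ^0(U;F) ≅ 0,  Ȟ^1(U;F) ≅ Z/2,  Ȟ^2(U;F) ≅ Z

intersection data:
  V12={x7,x14,x25} V13={x3,x7,x23,x24} V14={x5,x20,x23} V15={x19,x20,x21} V16={x12,x21,x25} V23={x4,x7,x18,x33} V24={x15,x34,x35} V25={x15,x17,x18} V26={x25,x27,x35} V34={x8,x11,x23} V35={x18,x29,x30,x32} V36={x8,x28,x32} V45={x15,x20,x31} V46={x8,x22,x35} V56={x2,x21,x32}
  V123={x7} V126={x25} V134={x23} V145={x20} V156={x21} V235={x18} V245={x15} V246={x35} V346={x8} V356={x32}
C dims 6,15,10; δ0: rk 6, SNF 1^5·2; δ1: rk 9, SNF 1^9
Ȟ^0 = (6 − 6) − 0 = 0, so Ȟ^0 ≅ 0
Ȟ^1 = (15 − 9) − 6 = 0 plus torsion [2], so Ȟ^1 ≅ Z/2
Ȟ^2 = (10 − 0) − 9 = 1, so Ȟ^2 ≅ Z


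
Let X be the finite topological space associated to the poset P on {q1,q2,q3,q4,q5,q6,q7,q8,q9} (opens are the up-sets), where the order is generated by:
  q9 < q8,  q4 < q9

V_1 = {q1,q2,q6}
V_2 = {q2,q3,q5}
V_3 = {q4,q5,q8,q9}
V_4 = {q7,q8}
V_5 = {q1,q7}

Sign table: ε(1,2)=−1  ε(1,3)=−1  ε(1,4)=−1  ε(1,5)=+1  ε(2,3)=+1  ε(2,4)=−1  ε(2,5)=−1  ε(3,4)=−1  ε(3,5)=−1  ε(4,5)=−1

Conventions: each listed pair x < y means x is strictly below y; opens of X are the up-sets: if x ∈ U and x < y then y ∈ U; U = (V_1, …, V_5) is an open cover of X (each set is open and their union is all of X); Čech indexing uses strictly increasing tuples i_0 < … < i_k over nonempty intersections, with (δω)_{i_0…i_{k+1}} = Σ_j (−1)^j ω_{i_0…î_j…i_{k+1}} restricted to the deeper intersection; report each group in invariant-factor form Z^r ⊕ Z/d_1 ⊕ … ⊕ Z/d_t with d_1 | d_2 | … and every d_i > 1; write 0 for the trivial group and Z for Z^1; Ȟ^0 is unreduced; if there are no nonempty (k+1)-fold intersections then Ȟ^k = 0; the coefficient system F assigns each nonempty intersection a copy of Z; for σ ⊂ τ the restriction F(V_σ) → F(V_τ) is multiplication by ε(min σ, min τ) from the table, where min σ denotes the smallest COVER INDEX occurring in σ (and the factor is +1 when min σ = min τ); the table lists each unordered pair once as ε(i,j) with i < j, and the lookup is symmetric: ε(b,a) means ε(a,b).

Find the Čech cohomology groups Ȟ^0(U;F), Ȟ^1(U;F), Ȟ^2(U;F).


nonempty overlaps:
  V12={q2} V15={q1} V23={q5} V34={q8} V45={q7}
C dims 5,5; δ0: rk 5, SNF 1^4·2
degree 0: 5−5−0 = 0 → Ȟ^0 ≅ 0
degree 1: 5−0−5 = 0 plus torsion [2] → Ȟ^1 ≅ Z/2
degree 2: 0−0−0 = 0 → Ȟ^2 ≅ 0

Ȟ^0 ≅ 0, Ȟ^1 ≅ Z/2 and Ȟ^2 ≅ 0


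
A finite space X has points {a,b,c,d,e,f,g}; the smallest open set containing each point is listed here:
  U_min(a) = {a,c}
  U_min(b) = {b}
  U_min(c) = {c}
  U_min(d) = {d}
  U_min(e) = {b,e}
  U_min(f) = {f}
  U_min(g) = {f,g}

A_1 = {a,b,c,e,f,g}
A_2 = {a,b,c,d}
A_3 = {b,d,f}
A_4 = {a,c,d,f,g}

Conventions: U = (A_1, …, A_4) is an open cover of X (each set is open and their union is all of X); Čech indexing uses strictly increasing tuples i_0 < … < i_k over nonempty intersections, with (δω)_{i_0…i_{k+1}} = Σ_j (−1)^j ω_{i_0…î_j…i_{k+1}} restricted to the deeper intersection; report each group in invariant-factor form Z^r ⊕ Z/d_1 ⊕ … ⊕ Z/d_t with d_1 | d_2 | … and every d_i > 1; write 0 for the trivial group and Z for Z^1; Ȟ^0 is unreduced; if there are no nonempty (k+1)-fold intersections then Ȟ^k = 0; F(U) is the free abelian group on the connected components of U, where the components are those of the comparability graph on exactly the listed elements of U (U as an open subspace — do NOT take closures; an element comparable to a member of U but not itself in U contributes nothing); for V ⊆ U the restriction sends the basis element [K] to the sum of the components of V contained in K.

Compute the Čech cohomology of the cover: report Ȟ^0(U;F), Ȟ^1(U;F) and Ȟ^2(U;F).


intersection data:
  A12={a,b,c} A13={b,f} A14={a,c,f,g} A23={b,d} A24={a,c,d} A34={d,f}
  A123={b} A124={a,c} A134={f} A234={d}
components per intersection:
  A1: {a,c} {b,e} {f,g}
  A2: {a,c} {b} {d}
  A3: {b} {d} {f}
  A4: {a,c} {d} {f,g}
  A12: {a,c} {b}
  A13: {b} {f}
  A14: {a,c} {f,g}
  A23: {b} {d}
  A24: {a,c} {d}
  A34: {d} {f}
  A123: {b}
  A124: {a,c}
  A134: {f}
  A234: {d}
C dims 12,12,4; δ0: rk 8, SNF 1^8; δ1: rk 4, SNF 1^4
Ȟ^0 = (12 − 8) − 0 = 4, so Ȟ^0 ≅ Z^4
Ȟ^1 = (12 − 4) − 8 = 0, so Ȟ^1 ≅ 0
Ȟ^2 = (4 − 0) − 4 = 0, so Ȟ^2 ≅ 0

Ȟ^0(U;F) ≅ Z^4; Ȟ^1(U;F) ≅ 0; Ȟ^2(U;F) ≅ 0


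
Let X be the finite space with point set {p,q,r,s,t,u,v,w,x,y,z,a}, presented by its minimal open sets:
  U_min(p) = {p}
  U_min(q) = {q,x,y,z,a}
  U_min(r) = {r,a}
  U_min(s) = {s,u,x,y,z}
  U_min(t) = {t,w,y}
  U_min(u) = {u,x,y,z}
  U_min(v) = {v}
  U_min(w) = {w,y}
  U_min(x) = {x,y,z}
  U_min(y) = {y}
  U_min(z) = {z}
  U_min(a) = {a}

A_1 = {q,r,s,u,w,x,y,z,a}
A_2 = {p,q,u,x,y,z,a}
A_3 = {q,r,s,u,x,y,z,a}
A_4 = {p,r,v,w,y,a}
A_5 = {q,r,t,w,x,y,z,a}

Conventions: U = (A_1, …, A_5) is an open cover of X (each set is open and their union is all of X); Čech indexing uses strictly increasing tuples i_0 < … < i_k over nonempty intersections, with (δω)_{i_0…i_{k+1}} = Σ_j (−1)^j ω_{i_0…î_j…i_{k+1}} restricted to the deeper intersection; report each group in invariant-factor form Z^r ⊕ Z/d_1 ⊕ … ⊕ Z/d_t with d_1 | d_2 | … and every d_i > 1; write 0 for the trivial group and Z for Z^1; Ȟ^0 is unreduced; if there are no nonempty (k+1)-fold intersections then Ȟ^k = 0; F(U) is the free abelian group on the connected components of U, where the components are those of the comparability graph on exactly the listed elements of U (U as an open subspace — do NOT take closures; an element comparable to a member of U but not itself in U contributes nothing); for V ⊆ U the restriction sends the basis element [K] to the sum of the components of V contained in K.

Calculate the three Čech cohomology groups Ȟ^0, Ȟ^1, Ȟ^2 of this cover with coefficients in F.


Ȟ^0 ≅ Z^3, Ȟ^1 ≅ 0 and Ȟ^2 ≅ 0

nonempty overlaps:
  A12={q,u,x,y,z,a} A13={q,r,s,u,x,y,z,a} A14={r,w,y,a} A15={q,r,w,x,y,z,a} A23={q,u,x,y,z,a} A24={p,y,a} A25={q,x,y,z,a} A34={r,y,a} A35={q,r,x,y,z,a} A45={r,w,y,a}
  A123={q,u,x,y,z,a} A124={y,a} A125={q,x,y,z,a} A134={r,y,a} A135={q,r,x,y,z,a} A145={r,w,y,a} A234={y,a} A235={q,x,y,z,a} A245={y,a} A345={r,y,a}
  A1234={y,a} A1235={q,x,y,z,a} A1245={y,a} A1345={r,y,a} A2345={y,a}
  A12345={y,a}
components per intersection:
  A1: {q,r,s,u,w,x,y,z,a}
  A2: {p} {q,u,x,y,z,a}
  A3: {q,r,s,u,x,y,z,a}
  A4: {p} {r,a} {v} {w,y}
  A5: {q,r,t,w,x,y,z,a}
  A12: {q,u,x,y,z,a}
  A13: {q,r,s,u,x,y,z,a}
  A14: {r,a} {w,y}
  A15: {q,r,w,x,y,z,a}
  A23: {q,u,x,y,z,a}
  A24: {p} {y} {a}
  A25: {q,x,y,z,a}
  A34: {r,a} {y}
  A35: {q,r,x,y,z,a}
  A45: {r,a} {w,y}
  A123: {q,u,x,y,z,a}
  A124: {y} {a}
  A125: {q,x,y,z,a}
  A134: {r,a} {y}
  A135: {q,r,x,y,z,a}
  A145: {r,a} {w,y}
  A234: {y} {a}
  A235: {q,x,y,z,a}
  A245: {y} {a}
  A345: {r,a} {y}
  A1234: {y} {a}
  A1235: {q,x,y,z,a}
  A1245: {y} {a}
  A1345: {r,a} {y}
  A2345: {y} {a}
  A12345: {y} {a}
C dims 9,15,16,9; δ0: rk 6, SNF 1^6; δ1: rk 9, SNF 1^9; δ2: rk 7, SNF 1^7
degree 0: 9−6−0 = 3 → Ȟ^0 ≅ Z^3
degree 1: 15−9−6 = 0 → Ȟ^1 ≅ 0
degree 2: 16−7−9 = 0 → Ȟ^2 ≅ 0


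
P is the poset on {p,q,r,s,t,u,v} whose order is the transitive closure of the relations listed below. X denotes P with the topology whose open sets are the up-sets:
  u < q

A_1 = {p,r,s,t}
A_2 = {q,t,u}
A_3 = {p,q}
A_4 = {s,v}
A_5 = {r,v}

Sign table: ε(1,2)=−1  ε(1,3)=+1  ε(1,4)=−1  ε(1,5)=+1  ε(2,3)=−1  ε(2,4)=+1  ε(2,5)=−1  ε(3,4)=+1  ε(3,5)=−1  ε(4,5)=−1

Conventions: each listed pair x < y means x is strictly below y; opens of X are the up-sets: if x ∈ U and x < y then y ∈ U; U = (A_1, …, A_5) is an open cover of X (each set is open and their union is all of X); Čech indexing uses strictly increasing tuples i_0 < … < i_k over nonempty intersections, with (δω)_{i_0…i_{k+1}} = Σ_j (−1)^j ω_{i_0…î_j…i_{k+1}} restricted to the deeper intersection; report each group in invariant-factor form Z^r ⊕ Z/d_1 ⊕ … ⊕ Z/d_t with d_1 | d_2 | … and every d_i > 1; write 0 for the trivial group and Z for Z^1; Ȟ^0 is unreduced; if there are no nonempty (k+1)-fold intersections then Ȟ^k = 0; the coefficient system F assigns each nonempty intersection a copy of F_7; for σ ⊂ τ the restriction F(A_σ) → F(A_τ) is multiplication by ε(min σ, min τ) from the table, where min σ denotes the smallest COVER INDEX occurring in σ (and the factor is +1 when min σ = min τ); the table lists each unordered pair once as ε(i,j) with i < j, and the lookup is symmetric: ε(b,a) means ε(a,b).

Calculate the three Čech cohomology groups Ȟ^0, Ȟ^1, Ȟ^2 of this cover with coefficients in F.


cover nerve:
  A12={t} A13={p} A14={s} A15={r} A23={q} A45={v}
C dims 5,6; δ0: rk_F7 4
Ȟ^0: (5−4)−0=1 ⇒ Z/7
Ȟ^1: (6−0)−4=2 ⇒ Z/7 ⊕ Z/7
Ȟ^2: (0−0)−0=0 ⇒ 0

Ȟ^0 = Z/7, Ȟ^1 = Z/7 ⊕ Z/7 and Ȟ^2 = 0


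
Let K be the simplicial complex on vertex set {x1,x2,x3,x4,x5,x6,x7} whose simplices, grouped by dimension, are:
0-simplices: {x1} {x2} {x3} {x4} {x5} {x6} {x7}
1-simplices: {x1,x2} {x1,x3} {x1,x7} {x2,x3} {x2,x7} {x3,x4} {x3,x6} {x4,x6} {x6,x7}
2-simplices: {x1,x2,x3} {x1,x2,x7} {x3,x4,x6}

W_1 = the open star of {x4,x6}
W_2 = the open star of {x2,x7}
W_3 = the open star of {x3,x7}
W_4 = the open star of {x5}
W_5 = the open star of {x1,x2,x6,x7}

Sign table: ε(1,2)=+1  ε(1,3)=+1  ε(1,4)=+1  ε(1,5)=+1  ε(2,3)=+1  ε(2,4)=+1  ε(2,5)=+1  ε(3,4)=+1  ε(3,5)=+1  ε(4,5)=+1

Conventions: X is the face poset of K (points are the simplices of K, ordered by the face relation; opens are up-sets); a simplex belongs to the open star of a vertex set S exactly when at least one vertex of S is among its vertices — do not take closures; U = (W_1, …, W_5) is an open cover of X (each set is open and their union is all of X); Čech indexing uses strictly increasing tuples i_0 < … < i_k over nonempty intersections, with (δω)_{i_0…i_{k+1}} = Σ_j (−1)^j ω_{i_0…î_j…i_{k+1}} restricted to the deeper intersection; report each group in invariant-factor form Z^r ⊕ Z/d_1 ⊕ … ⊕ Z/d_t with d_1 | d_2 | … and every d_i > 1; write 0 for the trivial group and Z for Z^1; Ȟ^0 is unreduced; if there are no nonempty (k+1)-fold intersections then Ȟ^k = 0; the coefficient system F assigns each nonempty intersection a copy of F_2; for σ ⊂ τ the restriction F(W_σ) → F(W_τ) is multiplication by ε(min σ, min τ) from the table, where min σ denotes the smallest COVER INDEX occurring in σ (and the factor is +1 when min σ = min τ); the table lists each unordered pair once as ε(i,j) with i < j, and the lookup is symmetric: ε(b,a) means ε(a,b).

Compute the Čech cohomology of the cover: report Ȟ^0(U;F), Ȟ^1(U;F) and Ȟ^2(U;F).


Ȟ^0(U;F) ≅ Z/2 ⊕ Z/2,  Ȟ^1(U;F) ≅ 0,  Ȟ^2(U;F) ≅ 0

cover nerve:
  W1={{x4},{x6},{x3,x4},{x3,x6},{x4,x6},{x6,x7},{x3,x4,x6}} W2={{x2},{x7},{x1,x2},{x1,x7},{x2,x3},{x2,x7},{x6,x7},{x1,x2,x3},{x1,x2,x7}} W3={{x3},{x7},{x1,x3},{x1,x7},{x2,x3},{x2,x7},{x3,x4},{x3,x6},{x6,x7},{x1,x2,x3},{x1,x2,x7},{x3,x4,x6}} W4={{x5}} W5={{x1},{x2},{x6},{x7},{x1,x2},{x1,x3},{x1,x7},{x2,x3},{x2,x7},{x3,x6},{x4,x6},{x6,x7},{x1,x2,x3},{x1,x2,x7},{x3,x4,x6}}
  W12={{x6,x7}} W13={{x3,x4},{x3,x6},{x6,x7},{x3,x4,x6}} W15={{x6},{x3,x6},{x4,x6},{x6,x7},{x3,x4,x6}} W23={{x7},{x1,x7},{x2,x3},{x2,x7},{x6,x7},{x1,x2,x3},{x1,x2,x7}} W25={{x2},{x7},{x1,x2},{x1,x7},{x2,x3},{x2,x7},{x6,x7},{x1,x2,x3},{x1,x2,x7}} W35={{x7},{x1,x3},{x1,x7},{x2,x3},{x2,x7},{x3,x6},{x6,x7},{x1,x2,x3},{x1,x2,x7},{x3,x4,x6}}
  W123={{x6,x7}} W125={{x6,x7}} W135={{x3,x6},{x6,x7},{x3,x4,x6}} W235={{x7},{x1,x7},{x2,x3},{x2,x7},{x6,x7},{x1,x2,x3},{x1,x2,x7}}
  W1235={{x6,x7}}
C dims 5,6,4,1; δ0: rk_F2 3; δ1: rk_F2 3; δ2: rk_F2 1
Ȟ^0: (5−3)−0=2 ⇒ Z/2 ⊕ Z/2
Ȟ^1: (6−3)−3=0 ⇒ 0
Ȟ^2: (4−1)−3=0 ⇒ 0


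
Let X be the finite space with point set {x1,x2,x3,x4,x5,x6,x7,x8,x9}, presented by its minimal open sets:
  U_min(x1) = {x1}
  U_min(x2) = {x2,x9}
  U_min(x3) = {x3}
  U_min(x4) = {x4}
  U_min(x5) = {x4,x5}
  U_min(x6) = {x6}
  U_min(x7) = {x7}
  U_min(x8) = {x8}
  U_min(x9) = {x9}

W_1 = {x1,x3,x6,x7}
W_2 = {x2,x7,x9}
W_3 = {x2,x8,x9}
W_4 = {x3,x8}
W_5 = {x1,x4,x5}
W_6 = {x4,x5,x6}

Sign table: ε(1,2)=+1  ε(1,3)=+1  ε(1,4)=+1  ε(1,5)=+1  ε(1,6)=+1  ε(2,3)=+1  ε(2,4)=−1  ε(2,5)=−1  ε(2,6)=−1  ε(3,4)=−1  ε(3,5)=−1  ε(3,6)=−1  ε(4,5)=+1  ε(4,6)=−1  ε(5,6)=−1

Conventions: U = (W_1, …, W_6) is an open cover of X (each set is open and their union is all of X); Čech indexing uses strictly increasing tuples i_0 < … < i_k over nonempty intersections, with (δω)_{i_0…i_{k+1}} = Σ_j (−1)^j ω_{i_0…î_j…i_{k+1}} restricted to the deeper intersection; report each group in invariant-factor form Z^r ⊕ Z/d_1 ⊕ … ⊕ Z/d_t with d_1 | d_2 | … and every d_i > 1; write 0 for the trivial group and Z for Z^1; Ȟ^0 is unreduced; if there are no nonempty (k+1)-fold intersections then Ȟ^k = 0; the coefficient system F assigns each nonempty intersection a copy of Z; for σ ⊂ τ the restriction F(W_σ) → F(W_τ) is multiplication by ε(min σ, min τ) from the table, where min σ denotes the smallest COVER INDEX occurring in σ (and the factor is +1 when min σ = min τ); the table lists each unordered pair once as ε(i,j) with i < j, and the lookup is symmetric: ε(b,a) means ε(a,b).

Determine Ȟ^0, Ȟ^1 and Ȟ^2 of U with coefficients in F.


nerve of the cover:
  W12={x7} W14={x3} W15={x1} W16={x6} W23={x2,x9} W34={x8} W56={x4,x5}
C dims 6,7; δ0: rk 6, SNF 1^5·2
Ȟ^0 = (6 − 6) − 0 = 0, so Ȟ^0 ≅ 0
Ȟ^1 = (7 − 0) − 6 = 1 plus torsion [2], so Ȟ^1 ≅ Z ⊕ Z/2
Ȟ^2 = (0 − 0) − 0 = 0, so Ȟ^2 ≅ 0

Ȟ^0(U;F) ≅ 0, Ȟ^1(U;F) ≅ Z ⊕ Z/2, Ȟ^2(U;F) ≅ 0


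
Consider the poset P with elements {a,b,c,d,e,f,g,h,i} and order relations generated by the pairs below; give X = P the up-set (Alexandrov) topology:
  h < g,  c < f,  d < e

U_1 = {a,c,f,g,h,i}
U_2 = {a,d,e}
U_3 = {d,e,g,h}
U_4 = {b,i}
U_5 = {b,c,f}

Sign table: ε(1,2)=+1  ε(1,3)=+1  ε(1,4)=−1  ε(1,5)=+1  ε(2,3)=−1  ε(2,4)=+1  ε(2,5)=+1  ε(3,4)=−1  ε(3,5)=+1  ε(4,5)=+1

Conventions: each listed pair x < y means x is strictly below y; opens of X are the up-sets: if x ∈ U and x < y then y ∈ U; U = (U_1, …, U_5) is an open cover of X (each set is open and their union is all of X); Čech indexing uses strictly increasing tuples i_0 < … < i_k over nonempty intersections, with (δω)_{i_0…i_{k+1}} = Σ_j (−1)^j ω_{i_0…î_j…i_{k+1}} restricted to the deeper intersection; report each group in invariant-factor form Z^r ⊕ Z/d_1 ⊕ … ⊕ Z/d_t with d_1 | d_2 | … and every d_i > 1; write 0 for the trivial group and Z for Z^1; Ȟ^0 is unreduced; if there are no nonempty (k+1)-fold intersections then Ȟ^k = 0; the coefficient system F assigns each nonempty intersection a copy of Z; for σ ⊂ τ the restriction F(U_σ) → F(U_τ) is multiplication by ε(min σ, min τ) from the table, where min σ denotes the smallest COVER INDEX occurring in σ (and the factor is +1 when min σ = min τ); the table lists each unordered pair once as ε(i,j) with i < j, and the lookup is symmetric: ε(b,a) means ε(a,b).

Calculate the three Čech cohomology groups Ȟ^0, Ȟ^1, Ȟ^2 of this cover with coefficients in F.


Ȟ^0 = 0, Ȟ^1 = Z ⊕ Z/2 and Ȟ^2 = 0

cover nerve:
  U12={a} U13={g,h} U14={i} U15={c,f} U23={d,e} U45={b}
C dims 5,6; δ0: rk 5, SNF 1^4·2
Ȟ^0: (5−5)−0=0 ⇒ 0
Ȟ^1: (6−0)−5=1 plus torsion [2] ⇒ Z ⊕ Z/2
Ȟ^2: (0−0)−0=0 ⇒ 0


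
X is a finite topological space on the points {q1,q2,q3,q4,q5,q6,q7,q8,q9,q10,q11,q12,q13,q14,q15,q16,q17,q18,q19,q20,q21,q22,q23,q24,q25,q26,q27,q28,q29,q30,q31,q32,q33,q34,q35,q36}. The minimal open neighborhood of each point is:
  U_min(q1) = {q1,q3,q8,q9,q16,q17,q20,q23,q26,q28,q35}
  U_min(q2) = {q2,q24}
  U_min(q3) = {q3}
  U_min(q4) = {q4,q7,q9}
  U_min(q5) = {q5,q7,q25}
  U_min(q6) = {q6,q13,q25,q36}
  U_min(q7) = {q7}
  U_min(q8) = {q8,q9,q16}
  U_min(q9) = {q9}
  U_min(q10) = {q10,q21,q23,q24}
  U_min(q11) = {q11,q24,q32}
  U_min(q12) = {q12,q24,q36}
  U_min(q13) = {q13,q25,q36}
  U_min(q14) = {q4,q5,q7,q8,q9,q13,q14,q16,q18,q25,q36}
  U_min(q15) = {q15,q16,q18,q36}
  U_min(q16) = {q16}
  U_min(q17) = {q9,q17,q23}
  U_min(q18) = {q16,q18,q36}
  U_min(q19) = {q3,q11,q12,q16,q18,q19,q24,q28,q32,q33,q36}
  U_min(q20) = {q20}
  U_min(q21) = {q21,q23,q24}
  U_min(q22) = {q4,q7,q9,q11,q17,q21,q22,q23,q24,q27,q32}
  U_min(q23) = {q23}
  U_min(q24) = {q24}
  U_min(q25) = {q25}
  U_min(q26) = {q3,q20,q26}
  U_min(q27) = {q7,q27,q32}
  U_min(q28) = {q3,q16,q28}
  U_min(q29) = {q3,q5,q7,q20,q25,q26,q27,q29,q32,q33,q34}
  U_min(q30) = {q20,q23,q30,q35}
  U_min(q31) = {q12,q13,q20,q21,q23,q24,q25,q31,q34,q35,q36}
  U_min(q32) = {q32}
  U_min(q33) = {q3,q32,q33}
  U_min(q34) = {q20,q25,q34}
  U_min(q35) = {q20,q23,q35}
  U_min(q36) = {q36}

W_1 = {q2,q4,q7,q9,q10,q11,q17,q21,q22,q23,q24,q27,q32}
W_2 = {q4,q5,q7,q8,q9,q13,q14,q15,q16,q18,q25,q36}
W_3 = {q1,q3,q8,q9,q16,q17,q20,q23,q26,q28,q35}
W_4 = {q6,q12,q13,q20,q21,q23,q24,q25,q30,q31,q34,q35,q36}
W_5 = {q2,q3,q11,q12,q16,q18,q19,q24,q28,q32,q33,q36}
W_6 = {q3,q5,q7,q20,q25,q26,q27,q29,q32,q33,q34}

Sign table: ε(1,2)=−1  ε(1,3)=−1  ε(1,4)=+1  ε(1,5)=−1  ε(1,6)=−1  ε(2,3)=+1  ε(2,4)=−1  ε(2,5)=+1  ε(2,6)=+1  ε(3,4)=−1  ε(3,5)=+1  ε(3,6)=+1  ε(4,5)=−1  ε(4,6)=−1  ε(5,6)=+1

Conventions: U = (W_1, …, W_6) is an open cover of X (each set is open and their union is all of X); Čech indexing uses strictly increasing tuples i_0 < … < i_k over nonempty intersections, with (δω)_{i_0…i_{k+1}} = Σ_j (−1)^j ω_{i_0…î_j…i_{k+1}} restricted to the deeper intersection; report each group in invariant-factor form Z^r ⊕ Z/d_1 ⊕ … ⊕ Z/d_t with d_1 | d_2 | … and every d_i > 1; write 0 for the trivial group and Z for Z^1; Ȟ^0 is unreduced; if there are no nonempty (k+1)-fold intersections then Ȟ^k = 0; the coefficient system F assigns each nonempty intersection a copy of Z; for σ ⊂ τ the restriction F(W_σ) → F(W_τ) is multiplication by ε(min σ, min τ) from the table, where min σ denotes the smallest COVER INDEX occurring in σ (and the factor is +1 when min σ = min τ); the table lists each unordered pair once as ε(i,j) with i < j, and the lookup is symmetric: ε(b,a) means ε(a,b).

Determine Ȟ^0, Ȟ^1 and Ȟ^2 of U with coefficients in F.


intersection data:
  W12={q4,q7,q9} W13={q9,q17,q23} W14={q21,q23,q24} W15={q2,q11,q24,q32} W16={q7,q27,q32} W23={q8,q9,q16} W24={q13,q25,q36} W25={q16,q18,q36} W26={q5,q7,q25} W34={q20,q23,q35} W35={q3,q16,q28} W36={q3,q20,q26} W45={q12,q24,q36} W46={q20,q25,q34} W56={q3,q32,q33}
  W123={q9} W126={q7} W134={q23} W145={q24} W156={q32} W235={q16} W245={q36} W246={q25} W346={q20} W356={q3}
C dims 6,15,10; δ0: rk 5, SNF 1^5; δ1: rk 10, SNF 1^9·2
Ȟ^0 = (6 − 5) − 0 = 1, so Ȟ^0 ≅ Z
Ȟ^1 = (15 − 10) − 5 = 0, so Ȟ^1 ≅ 0
Ȟ^2 = (10 − 0) − 10 = 0 plus torsion [2], so Ȟ^2 ≅ Z/2

Ȟ^0 = Z; Ȟ^1 = 0; Ȟ^2 = Z/2


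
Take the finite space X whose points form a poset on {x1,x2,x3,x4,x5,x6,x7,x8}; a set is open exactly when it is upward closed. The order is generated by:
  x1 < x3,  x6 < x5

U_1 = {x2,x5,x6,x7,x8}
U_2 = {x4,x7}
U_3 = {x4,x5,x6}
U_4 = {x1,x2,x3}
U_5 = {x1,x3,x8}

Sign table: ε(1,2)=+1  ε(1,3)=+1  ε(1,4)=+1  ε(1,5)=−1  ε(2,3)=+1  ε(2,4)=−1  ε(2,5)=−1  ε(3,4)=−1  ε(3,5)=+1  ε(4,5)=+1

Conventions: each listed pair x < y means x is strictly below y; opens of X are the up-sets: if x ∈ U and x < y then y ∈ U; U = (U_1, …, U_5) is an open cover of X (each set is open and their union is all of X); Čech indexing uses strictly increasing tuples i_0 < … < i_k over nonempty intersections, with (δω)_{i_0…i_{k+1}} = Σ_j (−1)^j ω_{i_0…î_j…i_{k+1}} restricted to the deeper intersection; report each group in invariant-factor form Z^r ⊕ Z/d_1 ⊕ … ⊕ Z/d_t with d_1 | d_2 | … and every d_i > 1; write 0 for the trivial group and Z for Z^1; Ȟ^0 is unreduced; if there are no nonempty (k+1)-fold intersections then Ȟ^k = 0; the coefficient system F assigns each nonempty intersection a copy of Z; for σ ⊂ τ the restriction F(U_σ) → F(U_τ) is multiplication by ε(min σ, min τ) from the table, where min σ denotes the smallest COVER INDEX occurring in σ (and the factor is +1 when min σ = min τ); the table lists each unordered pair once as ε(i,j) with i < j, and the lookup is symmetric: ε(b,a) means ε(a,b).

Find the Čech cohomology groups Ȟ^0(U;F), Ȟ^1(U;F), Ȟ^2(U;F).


nonempty intersections:
  U12={x7} U13={x5,x6} U14={x2} U15={x8} U23={x4} U45={x1,x3}
C dims 5,6; δ0: rk 5, SNF 1^4·2
Ȟ^0: (5−5)−0=0 ⇒ 0
Ȟ^1: (6−0)−5=1 plus torsion [2] ⇒ Z ⊕ Z/2
Ȟ^2: (0−0)−0=0 ⇒ 0

Ȟ^0 = 0, Ȟ^1 = Z ⊕ Z/2, Ȟ^2 = 0


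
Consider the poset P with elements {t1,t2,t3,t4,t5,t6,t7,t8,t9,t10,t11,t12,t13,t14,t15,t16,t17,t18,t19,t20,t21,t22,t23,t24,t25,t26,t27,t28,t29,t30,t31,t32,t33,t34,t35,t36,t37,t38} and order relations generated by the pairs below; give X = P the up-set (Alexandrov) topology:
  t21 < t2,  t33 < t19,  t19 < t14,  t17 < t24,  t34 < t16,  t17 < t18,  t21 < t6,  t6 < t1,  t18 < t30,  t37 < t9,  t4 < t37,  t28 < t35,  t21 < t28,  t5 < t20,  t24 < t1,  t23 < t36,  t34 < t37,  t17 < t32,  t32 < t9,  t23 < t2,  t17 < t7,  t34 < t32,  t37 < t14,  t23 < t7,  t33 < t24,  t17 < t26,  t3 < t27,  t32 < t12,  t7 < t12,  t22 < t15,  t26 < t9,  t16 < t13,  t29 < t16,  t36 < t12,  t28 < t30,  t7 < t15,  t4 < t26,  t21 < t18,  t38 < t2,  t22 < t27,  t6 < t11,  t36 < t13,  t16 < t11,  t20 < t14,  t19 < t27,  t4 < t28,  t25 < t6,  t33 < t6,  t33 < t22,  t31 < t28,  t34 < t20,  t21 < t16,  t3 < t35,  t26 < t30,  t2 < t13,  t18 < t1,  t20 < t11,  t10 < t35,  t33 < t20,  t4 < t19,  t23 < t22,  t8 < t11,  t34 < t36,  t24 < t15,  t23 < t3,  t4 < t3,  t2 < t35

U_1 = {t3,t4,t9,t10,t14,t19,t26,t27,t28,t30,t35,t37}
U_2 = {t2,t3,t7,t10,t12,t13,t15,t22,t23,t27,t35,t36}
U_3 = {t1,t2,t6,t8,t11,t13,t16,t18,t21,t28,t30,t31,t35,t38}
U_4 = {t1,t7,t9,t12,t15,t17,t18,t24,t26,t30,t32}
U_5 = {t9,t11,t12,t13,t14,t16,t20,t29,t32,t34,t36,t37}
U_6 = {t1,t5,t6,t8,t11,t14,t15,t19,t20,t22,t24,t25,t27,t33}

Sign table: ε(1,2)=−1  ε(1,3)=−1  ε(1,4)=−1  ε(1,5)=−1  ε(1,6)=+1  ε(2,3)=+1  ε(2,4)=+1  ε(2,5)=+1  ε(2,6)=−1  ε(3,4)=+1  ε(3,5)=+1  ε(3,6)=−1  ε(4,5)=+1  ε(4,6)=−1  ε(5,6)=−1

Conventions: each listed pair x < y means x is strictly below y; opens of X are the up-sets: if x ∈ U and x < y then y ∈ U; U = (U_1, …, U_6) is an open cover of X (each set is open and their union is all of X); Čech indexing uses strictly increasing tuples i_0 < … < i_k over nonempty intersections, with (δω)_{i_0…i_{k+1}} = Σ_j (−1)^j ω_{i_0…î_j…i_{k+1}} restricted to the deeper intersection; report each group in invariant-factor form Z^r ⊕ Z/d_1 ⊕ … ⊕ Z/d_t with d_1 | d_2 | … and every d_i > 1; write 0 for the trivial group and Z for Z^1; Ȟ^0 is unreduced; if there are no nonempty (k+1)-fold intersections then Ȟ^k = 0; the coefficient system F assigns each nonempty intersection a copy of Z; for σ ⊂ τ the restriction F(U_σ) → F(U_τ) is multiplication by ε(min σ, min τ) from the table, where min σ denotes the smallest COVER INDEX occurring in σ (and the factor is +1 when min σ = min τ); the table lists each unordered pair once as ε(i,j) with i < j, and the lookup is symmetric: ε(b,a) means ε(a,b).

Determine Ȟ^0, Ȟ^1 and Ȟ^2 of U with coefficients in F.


Ȟ^0(U;F) ≅ Z,  Ȟ^1(U;F) ≅ 0,  Ȟ^2(U;F) ≅ Z/2

intersection data:
  U12={t3,t10,t27,t35} U13={t28,t30,t35} U14={t9,t26,t30} U15={t9,t14,t37} U16={t14,t19,t27} U23={t2,t13,t35} U24={t7,t12,t15} U25={t12,t13,t36} U26={t15,t22,t27} U34={t1,t18,t30} U35={t11,t13,t16} U36={t1,t6,t8,t11} U45={t9,t12,t32} U46={t1,t15,t24} U56={t11,t14,t20}
  U123={t35} U126={t27} U134={t30} U145={t9} U156={t14} U235={t13} U245={t12} U246={t15} U346={t1} U356={t11}
C dims 6,15,10; δ0: rk 5, SNF 1^5; δ1: rk 10, SNF 1^9·2
Ȟ^0 = (6 − 5) − 0 = 1, so Ȟ^0 ≅ Z
Ȟ^1 = (15 − 10) − 5 = 0, so Ȟ^1 ≅ 0
Ȟ^2 = (10 − 0) − 10 = 0 plus torsion [2], so Ȟ^2 ≅ Z/2


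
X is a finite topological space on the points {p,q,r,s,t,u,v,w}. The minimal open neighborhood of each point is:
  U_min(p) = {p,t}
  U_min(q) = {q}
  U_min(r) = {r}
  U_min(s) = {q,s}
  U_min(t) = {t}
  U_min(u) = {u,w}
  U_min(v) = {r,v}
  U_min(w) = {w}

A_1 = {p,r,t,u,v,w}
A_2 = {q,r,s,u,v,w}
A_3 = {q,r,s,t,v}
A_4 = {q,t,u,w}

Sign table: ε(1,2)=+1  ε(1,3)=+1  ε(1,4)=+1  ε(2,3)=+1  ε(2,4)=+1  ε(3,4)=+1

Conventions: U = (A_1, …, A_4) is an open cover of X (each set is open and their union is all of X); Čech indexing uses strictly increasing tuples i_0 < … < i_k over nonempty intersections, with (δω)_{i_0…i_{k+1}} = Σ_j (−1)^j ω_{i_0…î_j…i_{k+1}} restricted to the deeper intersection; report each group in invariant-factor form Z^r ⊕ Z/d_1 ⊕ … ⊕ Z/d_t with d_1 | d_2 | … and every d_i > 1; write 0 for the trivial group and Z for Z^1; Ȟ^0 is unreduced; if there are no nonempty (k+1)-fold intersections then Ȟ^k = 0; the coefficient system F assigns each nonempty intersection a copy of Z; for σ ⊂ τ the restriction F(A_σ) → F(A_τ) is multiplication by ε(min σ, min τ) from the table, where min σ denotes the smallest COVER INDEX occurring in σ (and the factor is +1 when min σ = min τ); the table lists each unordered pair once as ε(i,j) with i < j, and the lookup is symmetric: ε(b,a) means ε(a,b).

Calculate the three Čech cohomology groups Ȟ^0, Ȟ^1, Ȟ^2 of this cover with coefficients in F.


nonempty intersections:
  A12={r,u,v,w} A13={r,t,v} A14={t,u,w} A23={q,r,s,v} A24={q,u,w} A34={q,t}
  A123={r,v} A124={u,w} A134={t} A234={q}
C dims 4,6,4; δ0: rk 3, SNF 1^3; δ1: rk 3, SNF 1^3
Ȟ^0: (4−3)−0=1 ⇒ Z
Ȟ^1: (6−3)−3=0 ⇒ 0
Ȟ^2: (4−0)−3=1 ⇒ Z

Ȟ^0 ≅ Z, Ȟ^1 ≅ 0 and Ȟ^2 ≅ Z


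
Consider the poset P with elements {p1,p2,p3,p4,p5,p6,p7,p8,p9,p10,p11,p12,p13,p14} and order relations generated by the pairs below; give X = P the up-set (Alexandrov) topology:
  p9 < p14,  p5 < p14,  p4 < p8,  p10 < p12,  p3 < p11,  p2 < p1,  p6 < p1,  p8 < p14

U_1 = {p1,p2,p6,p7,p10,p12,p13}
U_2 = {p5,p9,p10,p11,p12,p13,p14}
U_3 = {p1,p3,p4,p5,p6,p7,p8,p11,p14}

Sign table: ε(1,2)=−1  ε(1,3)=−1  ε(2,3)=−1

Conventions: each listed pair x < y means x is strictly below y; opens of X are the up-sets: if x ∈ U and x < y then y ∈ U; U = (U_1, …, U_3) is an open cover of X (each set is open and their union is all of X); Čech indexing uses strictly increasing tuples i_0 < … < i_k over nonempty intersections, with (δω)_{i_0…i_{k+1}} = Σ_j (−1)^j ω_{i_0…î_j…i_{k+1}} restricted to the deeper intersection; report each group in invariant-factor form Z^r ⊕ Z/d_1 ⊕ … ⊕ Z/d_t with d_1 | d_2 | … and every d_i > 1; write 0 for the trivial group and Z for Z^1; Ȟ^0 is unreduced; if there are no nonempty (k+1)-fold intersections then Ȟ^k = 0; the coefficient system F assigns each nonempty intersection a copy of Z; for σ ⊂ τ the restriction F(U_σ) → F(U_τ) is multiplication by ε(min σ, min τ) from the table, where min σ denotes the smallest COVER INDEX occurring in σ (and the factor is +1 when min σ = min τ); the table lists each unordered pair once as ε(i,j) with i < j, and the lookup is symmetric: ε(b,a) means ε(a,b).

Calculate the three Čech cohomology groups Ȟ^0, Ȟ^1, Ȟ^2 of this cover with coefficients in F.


Ȟ^0 ≅ 0; Ȟ^1 ≅ Z/2; Ȟ^2 ≅ 0

nerve simplices:
  U12={p10,p12,p13} U13={p1,p6,p7} U23={p5,p11,p14}
C dims 3,3; δ0: rk 3, SNF 1^2·2
degree 0: 3−3−0 = 0 → Ȟ^0 ≅ 0
degree 1: 3−0−3 = 0 plus torsion [2] → Ȟ^1 ≅ Z/2
degree 2: 0−0−0 = 0 → Ȟ^2 ≅ 0
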